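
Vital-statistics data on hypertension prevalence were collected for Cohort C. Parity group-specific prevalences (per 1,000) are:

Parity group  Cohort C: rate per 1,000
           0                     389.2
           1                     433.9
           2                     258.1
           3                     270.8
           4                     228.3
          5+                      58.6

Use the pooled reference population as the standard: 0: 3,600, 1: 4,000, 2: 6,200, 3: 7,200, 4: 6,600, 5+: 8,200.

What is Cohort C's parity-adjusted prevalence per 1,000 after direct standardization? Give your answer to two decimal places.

Standard total = 35,800; weights = 0.1006, 0.1117, 0.1732, 0.2011, 0.1844, 0.2291.
Standardized rate: 0.1006×389.2 + 0.1117×433.9 + 0.1732×258.1 + 0.2011×270.8 + 0.1844×228.3 + 0.2291×58.6 = 242.2905 per 1,000.

242.29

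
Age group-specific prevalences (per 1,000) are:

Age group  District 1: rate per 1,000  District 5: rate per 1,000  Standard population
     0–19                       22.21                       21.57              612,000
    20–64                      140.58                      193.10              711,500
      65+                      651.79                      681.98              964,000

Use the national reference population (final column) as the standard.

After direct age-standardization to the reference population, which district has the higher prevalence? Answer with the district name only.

District 5

Standard total = 2,287,500; weights = 0.2675, 0.3110, 0.4214.
District 1: 0.2675×22.21 + 0.3110×140.58 + 0.4214×651.79 = 324.3457 per 1,000.
District 5: 0.2675×21.57 + 0.3110×193.10 + 0.4214×681.98 = 353.2329 per 1,000.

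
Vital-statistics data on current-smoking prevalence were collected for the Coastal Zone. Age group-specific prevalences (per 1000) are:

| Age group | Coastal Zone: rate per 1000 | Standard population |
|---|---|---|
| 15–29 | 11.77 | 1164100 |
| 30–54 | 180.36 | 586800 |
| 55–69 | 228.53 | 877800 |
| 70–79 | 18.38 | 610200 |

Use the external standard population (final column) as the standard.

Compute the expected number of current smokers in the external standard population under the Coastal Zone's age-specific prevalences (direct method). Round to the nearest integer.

331356

Expected current smokers = Σ (standard pop × age-specific rate ÷ 1000)
= 1164100×11.77/1000 + 586800×180.36/1000 + 877800×228.53/1000 + 610200×18.38/1000
= 13701.46 + 105835.25 + 200603.63 + 11215.48 = 331355.82.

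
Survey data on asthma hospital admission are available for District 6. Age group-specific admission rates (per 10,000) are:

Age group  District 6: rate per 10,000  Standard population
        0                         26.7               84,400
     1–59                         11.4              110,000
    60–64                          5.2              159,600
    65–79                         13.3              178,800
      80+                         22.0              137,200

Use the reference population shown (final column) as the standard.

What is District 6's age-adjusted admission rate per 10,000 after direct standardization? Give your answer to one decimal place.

Standard total = 670,000; weights = 0.1260, 0.1642, 0.2382, 0.2669, 0.2048.
Standardized rate: 0.1260×26.7 + 0.1642×11.4 + 0.2382×5.2 + 0.2669×13.3 + 0.2048×22.0 = 14.5281 per 10,000.

14.5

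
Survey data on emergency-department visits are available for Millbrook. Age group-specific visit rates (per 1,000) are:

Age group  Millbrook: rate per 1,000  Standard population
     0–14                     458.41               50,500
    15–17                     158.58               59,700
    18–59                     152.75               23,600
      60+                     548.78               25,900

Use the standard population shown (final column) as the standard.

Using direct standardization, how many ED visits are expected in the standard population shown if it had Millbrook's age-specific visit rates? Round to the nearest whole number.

50435

Expected ED visits = Σ (standard pop × age-specific rate ÷ 1,000)
= 50,500×458.41/1,000 + 59,700×158.58/1,000 + 23,600×152.75/1,000 + 25,900×548.78/1,000
= 23149.71 + 9467.23 + 3604.90 + 14213.40 = 50435.23.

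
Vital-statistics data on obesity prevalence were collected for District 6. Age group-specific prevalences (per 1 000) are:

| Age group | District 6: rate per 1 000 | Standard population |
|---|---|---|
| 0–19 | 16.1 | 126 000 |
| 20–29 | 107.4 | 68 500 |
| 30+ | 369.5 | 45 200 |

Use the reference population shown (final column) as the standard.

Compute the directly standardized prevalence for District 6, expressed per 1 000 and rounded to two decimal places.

Standard total = 239 700; weights = 0.5257, 0.2858, 0.1886.
Standardized rate: 0.5257×16.1 + 0.2858×107.4 + 0.1886×369.5 = 108.8315 per 1 000.

108.83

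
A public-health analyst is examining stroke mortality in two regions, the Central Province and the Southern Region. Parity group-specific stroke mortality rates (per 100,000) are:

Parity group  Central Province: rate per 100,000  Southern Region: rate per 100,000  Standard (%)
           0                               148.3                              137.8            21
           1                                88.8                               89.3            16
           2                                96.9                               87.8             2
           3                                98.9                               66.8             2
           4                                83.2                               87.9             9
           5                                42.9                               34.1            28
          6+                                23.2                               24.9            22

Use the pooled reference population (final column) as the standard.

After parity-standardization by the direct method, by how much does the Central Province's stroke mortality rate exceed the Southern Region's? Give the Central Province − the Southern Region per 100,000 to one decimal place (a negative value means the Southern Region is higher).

4.6

Standard weights: 0.21, 0.16, 0.02, 0.02, 0.09, 0.28, 0.22.
The Central Province: 0.2100×148.3 + 0.1600×88.8 + 0.0200×96.9 + 0.0200×98.9 + 0.0900×83.2 + 0.2800×42.9 + 0.2200×23.2 = 73.8710 per 100,000.
The Southern Region: 0.2100×137.8 + 0.1600×89.3 + 0.0200×87.8 + 0.0200×66.8 + 0.0900×87.9 + 0.2800×34.1 + 0.2200×24.9 = 69.2550 per 100,000.
Difference = 73.8710 − 69.2550 = 4.6160.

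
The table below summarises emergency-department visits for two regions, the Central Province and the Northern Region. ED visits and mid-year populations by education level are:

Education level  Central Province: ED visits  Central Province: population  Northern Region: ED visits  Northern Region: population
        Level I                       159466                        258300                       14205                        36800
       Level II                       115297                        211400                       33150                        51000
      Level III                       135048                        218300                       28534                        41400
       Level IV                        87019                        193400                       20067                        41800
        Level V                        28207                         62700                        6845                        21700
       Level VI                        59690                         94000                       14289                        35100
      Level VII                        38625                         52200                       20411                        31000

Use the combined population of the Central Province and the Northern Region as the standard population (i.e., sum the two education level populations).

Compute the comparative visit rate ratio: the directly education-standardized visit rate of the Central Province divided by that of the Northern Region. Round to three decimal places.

Education-specific rates per 1000 for the Central Province: 617.367, 545.397, 618.635, 449.943, 449.872, 635.000, 739.943.
For the Northern Region: 386.005, 650.000, 689.227, 480.072, 315.438, 407.094, 658.419.
Combined standard total = 1349100; weights = 0.2187, 0.1945, 0.1925, 0.1743, 0.0626, 0.0957, 0.0617.
The Central Province: 0.2187×617.367 + 0.1945×545.397 + 0.1925×618.635 + 0.1743×449.943 + 0.0626×449.872 + 0.0957×635.000 + 0.0617×739.943 = 573.1928 per 1000.
The Northern Region: 0.2187×386.005 + 0.1945×650.000 + 0.1925×689.227 + 0.1743×480.072 + 0.0626×315.438 + 0.0957×407.094 + 0.0617×658.419 = 526.5248 per 1000.
Ratio = 573.1928 ÷ 526.5248 = 1.08863.

1.089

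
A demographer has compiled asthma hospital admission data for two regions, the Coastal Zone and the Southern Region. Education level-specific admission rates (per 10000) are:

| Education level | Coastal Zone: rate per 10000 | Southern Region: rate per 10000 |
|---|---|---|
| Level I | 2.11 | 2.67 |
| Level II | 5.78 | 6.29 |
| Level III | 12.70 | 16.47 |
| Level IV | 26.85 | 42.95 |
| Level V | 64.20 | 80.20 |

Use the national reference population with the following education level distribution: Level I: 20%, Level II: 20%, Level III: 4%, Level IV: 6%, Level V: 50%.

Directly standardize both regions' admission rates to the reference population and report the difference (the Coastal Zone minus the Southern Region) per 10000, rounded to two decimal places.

Standard weights: 0.20, 0.20, 0.04, 0.06, 0.50.
The Coastal Zone: 0.2000×2.11 + 0.2000×5.78 + 0.0400×12.70 + 0.0600×26.85 + 0.5000×64.20 = 35.7970 per 10000.
The Southern Region: 0.2000×2.67 + 0.2000×6.29 + 0.0400×16.47 + 0.0600×42.95 + 0.5000×80.20 = 45.1278 per 10000.
Difference = 35.7970 − 45.1278 = -9.3308.

-9.33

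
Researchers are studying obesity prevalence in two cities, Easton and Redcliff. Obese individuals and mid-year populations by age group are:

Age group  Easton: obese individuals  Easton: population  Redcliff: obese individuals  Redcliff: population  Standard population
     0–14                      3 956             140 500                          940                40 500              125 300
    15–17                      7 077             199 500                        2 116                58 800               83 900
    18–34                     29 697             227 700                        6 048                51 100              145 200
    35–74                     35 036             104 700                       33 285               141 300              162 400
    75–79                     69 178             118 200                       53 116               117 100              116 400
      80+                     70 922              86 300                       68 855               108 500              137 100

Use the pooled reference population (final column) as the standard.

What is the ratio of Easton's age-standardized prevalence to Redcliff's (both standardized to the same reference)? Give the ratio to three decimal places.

1.295

Age-specific rates per 1 000 for Easton: 28.157, 35.474, 130.422, 334.632, 585.262, 821.808.
For Redcliff: 23.210, 35.986, 118.356, 235.563, 453.595, 634.608.
Standard total = 770 300; weights = 0.1627, 0.1089, 0.1885, 0.2108, 0.1511, 0.1780.
Easton: 0.1627×28.157 + 0.1089×35.474 + 0.1885×130.422 + 0.2108×334.632 + 0.1511×585.262 + 0.1780×821.808 = 338.2839 per 1 000.
Redcliff: 0.1627×23.210 + 0.1089×35.986 + 0.1885×118.356 + 0.2108×235.563 + 0.1511×453.595 + 0.1780×634.608 = 261.1598 per 1 000.
Ratio = 338.2839 ÷ 261.1598 = 1.29531.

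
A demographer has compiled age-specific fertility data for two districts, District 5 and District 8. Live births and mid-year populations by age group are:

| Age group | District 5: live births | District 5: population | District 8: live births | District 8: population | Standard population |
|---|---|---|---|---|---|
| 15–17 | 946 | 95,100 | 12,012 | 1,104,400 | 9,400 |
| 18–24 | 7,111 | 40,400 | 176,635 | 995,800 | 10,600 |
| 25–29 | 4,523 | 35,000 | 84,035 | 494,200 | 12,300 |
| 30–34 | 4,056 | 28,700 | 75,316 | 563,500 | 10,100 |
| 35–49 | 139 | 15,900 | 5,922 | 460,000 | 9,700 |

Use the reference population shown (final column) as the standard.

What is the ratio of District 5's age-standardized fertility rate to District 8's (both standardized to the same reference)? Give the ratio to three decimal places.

0.912

Age-specific rates per 1,000 for District 5: 9.947, 176.015, 129.229, 141.324, 8.742.
For District 8: 10.876, 177.380, 170.042, 133.657, 12.874.
Standard total = 52,100; weights = 0.1804, 0.2035, 0.2361, 0.1939, 0.1862.
District 5: 0.1804×9.947 + 0.2035×176.015 + 0.2361×129.229 + 0.1939×141.324 + 0.1862×8.742 = 97.1391 per 1,000.
District 8: 0.1804×10.876 + 0.2035×177.380 + 0.2361×170.042 + 0.1939×133.657 + 0.1862×12.874 = 106.5030 per 1,000.
Ratio = 97.1391 ÷ 106.5030 = 0.91208.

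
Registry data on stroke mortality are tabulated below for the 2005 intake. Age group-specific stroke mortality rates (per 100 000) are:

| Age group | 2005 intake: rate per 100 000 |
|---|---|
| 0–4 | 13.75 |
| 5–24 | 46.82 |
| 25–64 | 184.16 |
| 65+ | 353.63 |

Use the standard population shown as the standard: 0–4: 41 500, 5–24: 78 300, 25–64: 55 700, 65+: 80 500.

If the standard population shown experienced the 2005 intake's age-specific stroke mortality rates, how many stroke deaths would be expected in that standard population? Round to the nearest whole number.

430

Expected stroke deaths = Σ (standard pop × age-specific rate ÷ 100 000)
= 41 500×13.75/100 000 + 78 300×46.82/100 000 + 55 700×184.16/100 000 + 80 500×353.63/100 000
= 5.71 + 36.66 + 102.58 + 284.67 = 429.62.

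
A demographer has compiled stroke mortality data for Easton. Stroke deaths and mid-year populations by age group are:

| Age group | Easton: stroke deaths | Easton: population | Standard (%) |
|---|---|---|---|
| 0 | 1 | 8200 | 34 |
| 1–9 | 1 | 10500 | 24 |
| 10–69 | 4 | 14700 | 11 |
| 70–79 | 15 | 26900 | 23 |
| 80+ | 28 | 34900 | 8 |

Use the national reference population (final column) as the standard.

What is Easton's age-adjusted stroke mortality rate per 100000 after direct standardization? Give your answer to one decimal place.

28.7

Age-specific rates per 100000 for Easton: 12.20, 9.52, 27.21, 55.76, 80.23.
Standard weights: 0.34, 0.24, 0.11, 0.23, 0.08.
Standardized rate: 0.3400×12.20 + 0.2400×9.52 + 0.1100×27.21 + 0.2300×55.76 + 0.0800×80.23 = 28.6689 per 100000.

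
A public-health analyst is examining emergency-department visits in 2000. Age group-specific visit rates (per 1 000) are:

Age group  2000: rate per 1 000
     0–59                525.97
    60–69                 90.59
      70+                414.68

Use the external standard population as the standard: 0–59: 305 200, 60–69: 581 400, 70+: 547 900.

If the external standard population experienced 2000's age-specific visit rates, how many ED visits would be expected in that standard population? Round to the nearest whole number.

440398

Expected ED visits = Σ (standard pop × age-specific rate ÷ 1 000)
= 305 200×525.97/1 000 + 581 400×90.59/1 000 + 547 900×414.68/1 000
= 160526.04 + 52669.03 + 227203.17 = 440398.24.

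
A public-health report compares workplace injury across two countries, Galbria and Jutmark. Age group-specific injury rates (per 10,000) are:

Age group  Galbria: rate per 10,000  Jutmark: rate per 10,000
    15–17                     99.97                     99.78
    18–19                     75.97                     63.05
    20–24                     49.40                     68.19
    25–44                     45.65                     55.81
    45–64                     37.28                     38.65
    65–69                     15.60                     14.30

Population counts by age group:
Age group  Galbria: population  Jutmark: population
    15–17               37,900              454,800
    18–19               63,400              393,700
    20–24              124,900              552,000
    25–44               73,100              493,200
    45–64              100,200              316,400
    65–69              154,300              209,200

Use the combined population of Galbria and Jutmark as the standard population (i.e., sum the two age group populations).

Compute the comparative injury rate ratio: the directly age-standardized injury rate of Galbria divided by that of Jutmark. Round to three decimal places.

Combined standard total = 2,973,100; weights = 0.1657, 0.1537, 0.2277, 0.1905, 0.1401, 0.1223.
Galbria: 0.1657×99.97 + 0.1537×75.97 + 0.2277×49.40 + 0.1905×45.65 + 0.1401×37.28 + 0.1223×15.60 = 55.3204 per 10,000.
Jutmark: 0.1657×99.78 + 0.1537×63.05 + 0.2277×68.19 + 0.1905×55.81 + 0.1401×38.65 + 0.1223×14.30 = 59.5488 per 10,000.
Ratio = 55.3204 ÷ 59.5488 = 0.92899.

0.929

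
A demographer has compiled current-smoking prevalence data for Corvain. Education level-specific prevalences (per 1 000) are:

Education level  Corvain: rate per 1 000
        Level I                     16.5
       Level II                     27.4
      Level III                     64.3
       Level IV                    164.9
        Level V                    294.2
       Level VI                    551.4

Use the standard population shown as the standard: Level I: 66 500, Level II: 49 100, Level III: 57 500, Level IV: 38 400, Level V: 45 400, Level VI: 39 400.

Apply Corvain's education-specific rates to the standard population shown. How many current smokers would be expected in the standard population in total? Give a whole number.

47554

Expected current smokers = Σ (standard pop × education-specific rate ÷ 1 000)
= 66 500×16.5/1 000 + 49 100×27.4/1 000 + 57 500×64.3/1 000 + 38 400×164.9/1 000 + 45 400×294.2/1 000 + 39 400×551.4/1 000
= 1097.25 + 1345.34 + 3697.25 + 6332.16 + 13356.68 + 21725.16 = 47553.84.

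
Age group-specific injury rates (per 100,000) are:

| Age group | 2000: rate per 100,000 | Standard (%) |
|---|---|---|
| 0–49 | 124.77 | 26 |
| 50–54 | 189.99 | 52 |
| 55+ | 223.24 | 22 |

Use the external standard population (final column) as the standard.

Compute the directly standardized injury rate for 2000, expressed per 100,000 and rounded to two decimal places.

Standard weights: 0.26, 0.52, 0.22.
Standardized rate: 0.2600×124.77 + 0.5200×189.99 + 0.2200×223.24 = 180.3478 per 100,000.

180.35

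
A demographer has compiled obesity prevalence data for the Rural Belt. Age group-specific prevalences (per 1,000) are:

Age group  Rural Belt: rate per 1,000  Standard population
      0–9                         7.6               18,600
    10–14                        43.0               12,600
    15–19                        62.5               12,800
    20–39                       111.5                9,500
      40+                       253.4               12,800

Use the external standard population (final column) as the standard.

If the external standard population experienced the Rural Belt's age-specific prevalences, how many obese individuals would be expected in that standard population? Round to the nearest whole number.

5786

Expected obese individuals = Σ (standard pop × age-specific rate ÷ 1,000)
= 18,600×7.6/1,000 + 12,600×43.0/1,000 + 12,800×62.5/1,000 + 9,500×111.5/1,000 + 12,800×253.4/1,000
= 141.36 + 541.80 + 800.00 + 1059.25 + 3243.52 = 5785.93.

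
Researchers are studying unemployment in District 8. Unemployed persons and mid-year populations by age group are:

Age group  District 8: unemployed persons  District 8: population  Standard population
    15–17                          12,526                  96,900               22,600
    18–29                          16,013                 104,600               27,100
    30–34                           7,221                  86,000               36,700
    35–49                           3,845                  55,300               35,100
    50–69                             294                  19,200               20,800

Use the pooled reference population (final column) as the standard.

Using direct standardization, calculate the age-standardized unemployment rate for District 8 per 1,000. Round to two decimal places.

90.73

Age-specific rates per 1,000 for District 8: 129.267, 153.088, 83.965, 69.530, 15.312.
Standard total = 142,300; weights = 0.1588, 0.1904, 0.2579, 0.2467, 0.1462.
Standardized rate: 0.1588×129.267 + 0.1904×153.088 + 0.2579×83.965 + 0.2467×69.530 + 0.1462×15.312 = 90.7283 per 1,000.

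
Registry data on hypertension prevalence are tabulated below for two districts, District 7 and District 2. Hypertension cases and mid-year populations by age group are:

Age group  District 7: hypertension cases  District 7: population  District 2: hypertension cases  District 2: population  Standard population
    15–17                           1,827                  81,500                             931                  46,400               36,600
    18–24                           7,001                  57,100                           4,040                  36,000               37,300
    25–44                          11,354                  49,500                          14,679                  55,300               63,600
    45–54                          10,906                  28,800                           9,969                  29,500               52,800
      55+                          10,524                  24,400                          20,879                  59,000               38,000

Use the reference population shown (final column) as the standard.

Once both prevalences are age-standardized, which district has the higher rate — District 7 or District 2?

Age-specific rates per 1,000 for District 7: 22.417, 122.609, 229.374, 378.681, 431.311.
For District 2: 20.065, 112.222, 265.443, 337.932, 353.881.
Standard total = 228,300; weights = 0.1603, 0.1634, 0.2786, 0.2313, 0.1664.
District 7: 0.1603×22.417 + 0.1634×122.609 + 0.2786×229.374 + 0.2313×378.681 + 0.1664×431.311 = 246.8951 per 1,000.
District 2: 0.1603×20.065 + 0.1634×112.222 + 0.2786×265.443 + 0.2313×337.932 + 0.1664×353.881 = 232.5569 per 1,000.
The crude rates (172.45 vs 223.24) would put District 2 higher, but that reflects its age composition; once standardized to a common age structure, District 7 has the higher underlying rate.

District 7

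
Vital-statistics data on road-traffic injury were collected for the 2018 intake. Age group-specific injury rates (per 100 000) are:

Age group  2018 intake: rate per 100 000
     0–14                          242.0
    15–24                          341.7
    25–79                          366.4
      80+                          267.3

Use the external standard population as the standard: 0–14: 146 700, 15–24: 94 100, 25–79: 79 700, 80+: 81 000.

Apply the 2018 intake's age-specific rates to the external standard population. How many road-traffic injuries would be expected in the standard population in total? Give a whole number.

1185

Expected road-traffic injuries = Σ (standard pop × age-specific rate ÷ 100 000)
= 146 700×242.0/100 000 + 94 100×341.7/100 000 + 79 700×366.4/100 000 + 81 000×267.3/100 000
= 355.01 + 321.54 + 292.02 + 216.51 = 1185.09.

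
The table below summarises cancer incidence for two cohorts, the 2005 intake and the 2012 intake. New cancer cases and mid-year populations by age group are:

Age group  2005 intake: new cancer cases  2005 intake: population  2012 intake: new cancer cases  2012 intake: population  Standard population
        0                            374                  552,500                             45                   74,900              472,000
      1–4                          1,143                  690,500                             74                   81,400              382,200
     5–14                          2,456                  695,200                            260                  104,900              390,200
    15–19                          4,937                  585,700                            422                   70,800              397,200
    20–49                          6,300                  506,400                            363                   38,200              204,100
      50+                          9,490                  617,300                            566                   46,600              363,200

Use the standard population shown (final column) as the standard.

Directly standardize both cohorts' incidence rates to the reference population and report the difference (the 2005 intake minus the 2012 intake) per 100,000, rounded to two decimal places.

Age-specific rates per 100,000 for the 2005 intake: 67.69, 165.53, 353.28, 842.92, 1244.08, 1537.34.
For the 2012 intake: 60.08, 90.91, 247.86, 596.05, 950.26, 1214.59.
Standard total = 2,208,900; weights = 0.2137, 0.1730, 0.1766, 0.1798, 0.0924, 0.1644.
The 2005 intake: 0.2137×67.69 + 0.1730×165.53 + 0.1766×353.28 + 0.1798×842.92 + 0.0924×1244.08 + 0.1644×1537.34 = 624.8149 per 100,000.
The 2012 intake: 0.2137×60.08 + 0.1730×90.91 + 0.1766×247.86 + 0.1798×596.05 + 0.0924×950.26 + 0.1644×1214.59 = 467.0441 per 100,000.
Difference = 624.8149 − 467.0441 = 157.7708.

157.77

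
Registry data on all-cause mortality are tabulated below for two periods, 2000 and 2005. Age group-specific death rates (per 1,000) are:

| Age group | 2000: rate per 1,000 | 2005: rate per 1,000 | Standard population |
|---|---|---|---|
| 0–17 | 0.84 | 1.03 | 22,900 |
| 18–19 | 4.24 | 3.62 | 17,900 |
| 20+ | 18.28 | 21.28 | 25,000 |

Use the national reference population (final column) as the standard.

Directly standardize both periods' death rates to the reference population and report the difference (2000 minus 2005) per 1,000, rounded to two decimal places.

Standard total = 65,800; weights = 0.3480, 0.2720, 0.3799.
2000: 0.3480×0.84 + 0.2720×4.24 + 0.3799×18.28 = 8.3911 per 1,000.
2005: 0.3480×1.03 + 0.2720×3.62 + 0.3799×21.28 = 9.4283 per 1,000.
Difference = 8.3911 − 9.4283 = -1.0373.

-1.04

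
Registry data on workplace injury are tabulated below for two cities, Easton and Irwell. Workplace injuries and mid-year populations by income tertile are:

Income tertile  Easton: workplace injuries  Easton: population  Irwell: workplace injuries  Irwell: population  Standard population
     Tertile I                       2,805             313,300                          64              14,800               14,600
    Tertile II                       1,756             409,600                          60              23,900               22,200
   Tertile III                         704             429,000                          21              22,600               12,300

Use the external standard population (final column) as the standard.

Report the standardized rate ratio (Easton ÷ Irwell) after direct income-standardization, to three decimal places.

1.889

Income-specific rates per 10,000 for Easton: 89.53, 42.87, 16.41.
For Irwell: 43.24, 25.10, 9.29.
Standard total = 49,100; weights = 0.2974, 0.4521, 0.2505.
Easton: 0.2974×89.53 + 0.4521×42.87 + 0.2505×16.41 = 50.1168 per 10,000.
Irwell: 0.2974×43.24 + 0.4521×25.10 + 0.2505×9.29 = 26.5370 per 10,000.
Ratio = 50.1168 ÷ 26.5370 = 1.88856.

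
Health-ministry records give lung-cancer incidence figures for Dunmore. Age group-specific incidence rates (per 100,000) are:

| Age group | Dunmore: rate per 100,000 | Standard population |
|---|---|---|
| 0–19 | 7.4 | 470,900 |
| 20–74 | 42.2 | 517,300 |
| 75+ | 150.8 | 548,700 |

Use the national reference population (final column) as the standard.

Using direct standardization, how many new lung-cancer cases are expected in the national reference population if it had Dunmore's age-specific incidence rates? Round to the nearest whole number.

1081

Expected new lung-cancer cases = Σ (standard pop × age-specific rate ÷ 100,000)
= 470,900×7.4/100,000 + 517,300×42.2/100,000 + 548,700×150.8/100,000
= 34.85 + 218.30 + 827.44 = 1080.59.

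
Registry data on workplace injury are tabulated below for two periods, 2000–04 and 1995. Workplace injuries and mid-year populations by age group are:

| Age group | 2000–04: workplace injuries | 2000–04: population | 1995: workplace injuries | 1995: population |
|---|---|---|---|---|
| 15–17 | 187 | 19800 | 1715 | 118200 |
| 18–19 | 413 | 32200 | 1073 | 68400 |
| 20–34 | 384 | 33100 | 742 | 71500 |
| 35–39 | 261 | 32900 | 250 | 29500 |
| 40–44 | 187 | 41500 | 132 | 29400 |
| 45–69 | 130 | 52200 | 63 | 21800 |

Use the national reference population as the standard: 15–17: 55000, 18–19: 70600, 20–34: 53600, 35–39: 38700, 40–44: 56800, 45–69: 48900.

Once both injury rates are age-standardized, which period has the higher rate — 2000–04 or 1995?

1995

Age-specific rates per 10000 for 2000–04: 94.44, 128.26, 116.01, 79.33, 45.06, 24.90.
For 1995: 145.09, 156.87, 103.78, 84.75, 44.90, 28.90.
Standard total = 323600; weights = 0.1700, 0.2182, 0.1656, 0.1196, 0.1755, 0.1511.
2000–04: 0.1700×94.44 + 0.2182×128.26 + 0.1656×116.01 + 0.1196×79.33 + 0.1755×45.06 + 0.1511×24.90 = 84.4106 per 10000.
1995: 0.1700×145.09 + 0.2182×156.87 + 0.1656×103.78 + 0.1196×84.75 + 0.1755×44.90 + 0.1511×28.90 = 98.4570 per 10000.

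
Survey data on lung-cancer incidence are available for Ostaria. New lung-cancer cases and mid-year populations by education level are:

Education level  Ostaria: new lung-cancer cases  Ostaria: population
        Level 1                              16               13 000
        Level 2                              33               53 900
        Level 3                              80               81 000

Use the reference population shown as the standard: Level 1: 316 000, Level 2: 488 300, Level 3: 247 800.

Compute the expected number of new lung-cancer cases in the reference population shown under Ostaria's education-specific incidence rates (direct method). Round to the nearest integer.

933

Education-specific rates per 100 000 for Ostaria: 123.08, 61.22, 98.77.
Expected new lung-cancer cases = Σ (standard pop × education-specific rate ÷ 100 000)
= 316 000×123.08/100 000 + 488 300×61.22/100 000 + 247 800×98.77/100 000
= 388.92 + 298.96 + 244.74 = 932.62.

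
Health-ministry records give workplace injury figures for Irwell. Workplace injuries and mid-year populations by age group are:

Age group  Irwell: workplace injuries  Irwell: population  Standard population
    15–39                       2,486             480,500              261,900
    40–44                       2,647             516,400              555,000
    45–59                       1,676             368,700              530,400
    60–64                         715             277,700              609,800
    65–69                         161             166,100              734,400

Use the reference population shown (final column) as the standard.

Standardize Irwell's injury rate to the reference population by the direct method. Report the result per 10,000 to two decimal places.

33.04

Age-specific rates per 10,000 for Irwell: 51.74, 51.26, 45.46, 25.75, 9.69.
Standard total = 2,691,500; weights = 0.0973, 0.2062, 0.1971, 0.2266, 0.2729.
Standardized rate: 0.0973×51.74 + 0.2062×51.26 + 0.1971×45.46 + 0.2266×25.75 + 0.2729×9.69 = 33.0404 per 10,000.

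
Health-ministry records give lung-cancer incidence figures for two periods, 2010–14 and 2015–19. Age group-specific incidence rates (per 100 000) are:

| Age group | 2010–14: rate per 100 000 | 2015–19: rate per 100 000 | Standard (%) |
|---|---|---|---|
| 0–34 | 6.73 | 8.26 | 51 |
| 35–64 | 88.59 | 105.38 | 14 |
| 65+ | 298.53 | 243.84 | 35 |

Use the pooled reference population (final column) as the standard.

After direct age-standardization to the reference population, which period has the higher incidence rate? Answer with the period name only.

Standard weights: 0.51, 0.14, 0.35.
2010–14: 0.5100×6.73 + 0.1400×88.59 + 0.3500×298.53 = 120.3204 per 100 000.
2015–19: 0.5100×8.26 + 0.1400×105.38 + 0.3500×243.84 = 104.3098 per 100 000.

2010–14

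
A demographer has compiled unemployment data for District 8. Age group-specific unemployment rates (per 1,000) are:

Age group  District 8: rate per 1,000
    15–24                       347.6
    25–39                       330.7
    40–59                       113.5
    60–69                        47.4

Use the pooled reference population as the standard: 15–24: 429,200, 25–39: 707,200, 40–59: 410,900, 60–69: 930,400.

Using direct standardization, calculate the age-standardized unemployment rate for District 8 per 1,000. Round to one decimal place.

191.2

Standard total = 2,477,700; weights = 0.1732, 0.2854, 0.1658, 0.3755.
Standardized rate: 0.1732×347.6 + 0.2854×330.7 + 0.1658×113.5 + 0.3755×47.4 = 191.2254 per 1,000.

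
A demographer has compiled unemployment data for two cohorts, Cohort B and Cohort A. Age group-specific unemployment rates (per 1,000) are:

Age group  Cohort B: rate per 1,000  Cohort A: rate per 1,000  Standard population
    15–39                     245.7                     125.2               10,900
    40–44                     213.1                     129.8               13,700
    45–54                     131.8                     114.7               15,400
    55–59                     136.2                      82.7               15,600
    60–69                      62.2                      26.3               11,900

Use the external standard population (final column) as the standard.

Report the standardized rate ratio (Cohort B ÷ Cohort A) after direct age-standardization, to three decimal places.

1.611

Standard total = 67,500; weights = 0.1615, 0.2030, 0.2281, 0.2311, 0.1763.
Cohort B: 0.1615×245.7 + 0.2030×213.1 + 0.2281×131.8 + 0.2311×136.2 + 0.1763×62.2 = 155.4403 per 1,000.
Cohort A: 0.1615×125.2 + 0.2030×129.8 + 0.2281×114.7 + 0.2311×82.7 + 0.1763×26.3 = 96.4801 per 1,000.
Ratio = 155.4403 ÷ 96.4801 = 1.61111.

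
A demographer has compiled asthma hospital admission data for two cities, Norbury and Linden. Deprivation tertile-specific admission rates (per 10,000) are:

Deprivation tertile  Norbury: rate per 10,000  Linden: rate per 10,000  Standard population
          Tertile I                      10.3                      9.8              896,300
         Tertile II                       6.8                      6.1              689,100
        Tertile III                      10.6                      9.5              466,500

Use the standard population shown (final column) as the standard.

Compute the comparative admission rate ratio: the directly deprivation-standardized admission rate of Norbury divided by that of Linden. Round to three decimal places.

Standard total = 2,051,900; weights = 0.4368, 0.3358, 0.2274.
Norbury: 0.4368×10.3 + 0.3358×6.8 + 0.2274×10.6 = 9.1928 per 10,000.
Linden: 0.4368×9.8 + 0.3358×6.1 + 0.2274×9.5 = 8.4892 per 10,000.
Ratio = 9.1928 ÷ 8.4892 = 1.08288.

1.083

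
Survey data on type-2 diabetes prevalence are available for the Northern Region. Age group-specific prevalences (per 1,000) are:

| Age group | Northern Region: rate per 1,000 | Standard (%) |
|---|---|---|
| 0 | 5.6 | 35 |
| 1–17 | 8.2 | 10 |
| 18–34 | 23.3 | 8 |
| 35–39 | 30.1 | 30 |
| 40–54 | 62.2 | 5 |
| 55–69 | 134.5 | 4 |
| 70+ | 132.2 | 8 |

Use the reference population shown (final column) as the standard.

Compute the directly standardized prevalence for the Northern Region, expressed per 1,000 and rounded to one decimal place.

Standard weights: 0.35, 0.10, 0.08, 0.30, 0.05, 0.04, 0.08.
Standardized rate: 0.3500×5.6 + 0.1000×8.2 + 0.0800×23.3 + 0.3000×30.1 + 0.0500×62.2 + 0.0400×134.5 + 0.0800×132.2 = 32.7400 per 1,000.

32.7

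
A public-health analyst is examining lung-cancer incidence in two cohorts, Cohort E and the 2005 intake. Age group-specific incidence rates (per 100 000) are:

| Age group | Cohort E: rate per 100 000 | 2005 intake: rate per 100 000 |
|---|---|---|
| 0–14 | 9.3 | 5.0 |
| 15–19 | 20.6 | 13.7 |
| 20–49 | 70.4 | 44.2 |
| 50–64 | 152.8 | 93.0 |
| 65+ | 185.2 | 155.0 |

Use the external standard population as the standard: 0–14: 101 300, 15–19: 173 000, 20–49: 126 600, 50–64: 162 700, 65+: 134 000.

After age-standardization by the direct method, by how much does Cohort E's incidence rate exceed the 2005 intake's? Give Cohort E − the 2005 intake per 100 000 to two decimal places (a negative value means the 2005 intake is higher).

Standard total = 697 600; weights = 0.1452, 0.2480, 0.1815, 0.2332, 0.1921.
Cohort E: 0.1452×9.3 + 0.2480×20.6 + 0.1815×70.4 + 0.2332×152.8 + 0.1921×185.2 = 90.4471 per 100 000.
The 2005 intake: 0.1452×5.0 + 0.2480×13.7 + 0.1815×44.2 + 0.2332×93.0 + 0.1921×155.0 = 63.6087 per 100 000.
Difference = 90.4471 − 63.6087 = 26.8384.

26.84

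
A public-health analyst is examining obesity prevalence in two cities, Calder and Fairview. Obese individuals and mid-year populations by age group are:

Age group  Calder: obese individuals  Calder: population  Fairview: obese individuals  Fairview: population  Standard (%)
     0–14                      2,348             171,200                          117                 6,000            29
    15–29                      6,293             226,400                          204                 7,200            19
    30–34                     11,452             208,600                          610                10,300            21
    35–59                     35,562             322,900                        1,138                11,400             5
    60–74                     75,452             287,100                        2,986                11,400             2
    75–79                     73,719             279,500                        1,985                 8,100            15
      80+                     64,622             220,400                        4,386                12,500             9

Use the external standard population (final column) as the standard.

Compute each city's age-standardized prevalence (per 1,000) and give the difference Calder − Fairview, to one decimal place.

Age-specific rates per 1,000 for Calder: 13.715, 27.796, 54.899, 110.133, 262.807, 263.753, 293.203.
For Fairview: 19.500, 28.333, 59.223, 99.825, 261.930, 245.062, 350.880.
Standard weights: 0.29, 0.19, 0.21, 0.05, 0.02, 0.15, 0.09.
Calder: 0.2900×13.715 + 0.1900×27.796 + 0.2100×54.899 + 0.0500×110.133 + 0.0200×262.807 + 0.1500×263.753 + 0.0900×293.203 = 97.5015 per 1,000.
Fairview: 0.2900×19.500 + 0.1900×28.333 + 0.2100×59.223 + 0.0500×99.825 + 0.0200×261.930 + 0.1500×245.062 + 0.0900×350.880 = 102.0435 per 1,000.
Difference = 97.5015 − 102.0435 = -4.5420.

-4.5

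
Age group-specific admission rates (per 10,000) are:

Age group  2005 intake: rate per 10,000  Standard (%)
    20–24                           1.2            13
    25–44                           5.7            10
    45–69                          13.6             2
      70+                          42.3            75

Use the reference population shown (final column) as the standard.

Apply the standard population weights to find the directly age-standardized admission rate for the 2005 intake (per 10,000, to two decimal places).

32.72

Standard weights: 0.13, 0.10, 0.02, 0.75.
Standardized rate: 0.1300×1.2 + 0.1000×5.7 + 0.0200×13.6 + 0.7500×42.3 = 32.7230 per 10,000.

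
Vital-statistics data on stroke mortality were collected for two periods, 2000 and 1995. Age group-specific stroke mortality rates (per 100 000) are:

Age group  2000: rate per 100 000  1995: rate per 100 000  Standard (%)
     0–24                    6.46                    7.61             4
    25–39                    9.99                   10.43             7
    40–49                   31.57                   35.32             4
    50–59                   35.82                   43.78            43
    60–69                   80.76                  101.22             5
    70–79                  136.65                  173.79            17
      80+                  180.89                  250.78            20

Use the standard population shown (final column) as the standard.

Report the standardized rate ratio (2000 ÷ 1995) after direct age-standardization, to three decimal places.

Standard weights: 0.04, 0.07, 0.04, 0.43, 0.05, 0.17, 0.20.
2000: 0.0400×6.46 + 0.0700×9.99 + 0.0400×31.57 + 0.4300×35.82 + 0.0500×80.76 + 0.1700×136.65 + 0.2000×180.89 = 81.0696 per 100 000.
1995: 0.0400×7.61 + 0.0700×10.43 + 0.0400×35.32 + 0.4300×43.78 + 0.0500×101.22 + 0.1700×173.79 + 0.2000×250.78 = 106.0340 per 100 000.
Ratio = 81.0696 ÷ 106.0340 = 0.76456.

0.765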